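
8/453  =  8/453 = 0.02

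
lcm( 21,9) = 63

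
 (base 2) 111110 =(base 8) 76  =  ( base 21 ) 2k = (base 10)62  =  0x3e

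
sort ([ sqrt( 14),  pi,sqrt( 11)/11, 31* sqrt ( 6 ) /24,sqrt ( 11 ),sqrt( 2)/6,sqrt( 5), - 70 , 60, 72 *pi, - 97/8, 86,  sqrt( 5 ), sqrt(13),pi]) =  [ - 70, - 97/8,sqrt( 2)/6,sqrt(11)/11, sqrt( 5), sqrt ( 5 ),pi,pi , 31 * sqrt( 6)/24 , sqrt( 11), sqrt(13 ),sqrt( 14), 60, 86,72 * pi ]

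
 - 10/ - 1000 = 1/100 = 0.01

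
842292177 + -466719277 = 375572900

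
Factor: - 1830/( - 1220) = 3/2 = 2^( - 1)  *3^1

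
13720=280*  49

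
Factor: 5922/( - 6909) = - 2^1*3^1*7^( - 1)=-6/7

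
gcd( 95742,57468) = 6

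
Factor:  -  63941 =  - 43^1 * 1487^1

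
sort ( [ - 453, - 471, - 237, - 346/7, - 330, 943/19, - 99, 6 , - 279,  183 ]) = [ - 471,-453, - 330,  -  279, - 237,-99, - 346/7, 6, 943/19, 183] 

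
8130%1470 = 780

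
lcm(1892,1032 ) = 11352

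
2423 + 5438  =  7861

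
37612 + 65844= 103456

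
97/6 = 97/6 = 16.17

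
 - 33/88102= - 1+88069/88102 =-0.00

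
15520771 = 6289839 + 9230932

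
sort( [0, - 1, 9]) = [-1, 0, 9 ]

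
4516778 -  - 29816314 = 34333092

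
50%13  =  11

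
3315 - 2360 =955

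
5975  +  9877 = 15852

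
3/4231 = 3/4231 = 0.00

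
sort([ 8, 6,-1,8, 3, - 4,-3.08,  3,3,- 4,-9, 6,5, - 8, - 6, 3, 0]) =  [ - 9 , - 8, - 6,-4,  -  4,  -  3.08 , - 1, 0, 3,3,3, 3,5,6,6,  8,8 ] 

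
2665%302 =249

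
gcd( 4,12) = 4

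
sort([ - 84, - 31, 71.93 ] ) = [ - 84, - 31,71.93]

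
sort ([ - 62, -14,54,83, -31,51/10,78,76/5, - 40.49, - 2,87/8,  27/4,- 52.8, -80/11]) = [ - 62, -52.8, - 40.49, - 31, -14, - 80/11, - 2 , 51/10, 27/4, 87/8, 76/5, 54,78,83] 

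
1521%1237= 284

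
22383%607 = 531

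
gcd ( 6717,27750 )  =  3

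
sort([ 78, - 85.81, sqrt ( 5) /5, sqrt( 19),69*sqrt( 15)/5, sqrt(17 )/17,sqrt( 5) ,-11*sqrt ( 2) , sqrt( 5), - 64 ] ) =[ - 85.81, - 64, - 11*sqrt ( 2 ),sqrt ( 17 )/17,sqrt(5) /5,  sqrt( 5),sqrt( 5),sqrt( 19), 69*sqrt( 15)/5,78]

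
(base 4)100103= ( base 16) 413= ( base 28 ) 197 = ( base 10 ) 1043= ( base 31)12k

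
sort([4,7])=[4, 7]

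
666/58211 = 666/58211  =  0.01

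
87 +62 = 149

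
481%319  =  162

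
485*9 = 4365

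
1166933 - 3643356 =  - 2476423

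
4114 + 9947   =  14061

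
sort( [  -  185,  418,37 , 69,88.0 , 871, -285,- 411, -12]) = [ - 411,-285, - 185, - 12,37,69,88.0, 418,871] 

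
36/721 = 36/721 = 0.05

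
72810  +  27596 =100406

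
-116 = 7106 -7222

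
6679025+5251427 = 11930452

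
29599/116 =255 + 19/116 = 255.16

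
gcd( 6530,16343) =1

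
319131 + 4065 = 323196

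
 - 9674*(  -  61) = 590114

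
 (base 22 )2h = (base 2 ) 111101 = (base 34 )1r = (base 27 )27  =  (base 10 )61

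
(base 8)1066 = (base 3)202222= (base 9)688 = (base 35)g6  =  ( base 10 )566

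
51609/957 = 17203/319= 53.93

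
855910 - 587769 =268141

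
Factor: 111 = 3^1*37^1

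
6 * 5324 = 31944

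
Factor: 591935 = 5^1*118387^1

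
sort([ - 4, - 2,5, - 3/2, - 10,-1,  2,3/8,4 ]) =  [ - 10, - 4, - 2, - 3/2, - 1, 3/8, 2, 4,5]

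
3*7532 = 22596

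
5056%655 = 471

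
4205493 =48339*87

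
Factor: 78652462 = 2^1*7^1* 281^1*19993^1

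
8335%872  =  487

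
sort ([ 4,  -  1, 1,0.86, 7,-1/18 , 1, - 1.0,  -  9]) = [ - 9,-1 , - 1.0 , -1/18 , 0.86, 1,1, 4, 7 ]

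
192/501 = 64/167 = 0.38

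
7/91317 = 7/91317= 0.00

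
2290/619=3  +  433/619=3.70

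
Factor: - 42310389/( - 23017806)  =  2^(-1 )*3^( - 1 )*7^( - 1)*11^1 *182681^( - 1 )*1282133^1 = 14103463/7672602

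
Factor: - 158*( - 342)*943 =50955948=2^2*3^2 * 19^1*23^1*41^1*79^1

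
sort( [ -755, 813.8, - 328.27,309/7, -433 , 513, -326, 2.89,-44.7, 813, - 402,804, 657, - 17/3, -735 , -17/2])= [ -755, - 735, - 433,- 402 , -328.27, - 326, - 44.7, - 17/2, - 17/3,2.89,309/7,513,657,804,813,813.8] 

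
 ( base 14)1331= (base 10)3375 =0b110100101111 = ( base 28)48f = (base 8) 6457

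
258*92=23736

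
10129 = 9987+142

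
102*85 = 8670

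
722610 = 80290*9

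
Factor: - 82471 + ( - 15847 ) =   -  2^1*11^1*41^1*109^1 = - 98318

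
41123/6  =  41123/6=6853.83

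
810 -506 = 304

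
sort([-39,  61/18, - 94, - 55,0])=[ -94, - 55,-39,0, 61/18 ]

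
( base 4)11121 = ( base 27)cl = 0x159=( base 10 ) 345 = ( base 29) BQ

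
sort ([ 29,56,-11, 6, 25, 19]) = [  -  11, 6,19, 25,  29, 56]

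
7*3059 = 21413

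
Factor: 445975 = 5^2*17839^1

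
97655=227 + 97428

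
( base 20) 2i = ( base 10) 58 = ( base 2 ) 111010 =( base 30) 1s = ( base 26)26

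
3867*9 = 34803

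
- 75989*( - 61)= 4635329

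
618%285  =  48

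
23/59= 23/59 = 0.39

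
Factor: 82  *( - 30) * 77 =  - 189420= -2^2*3^1*5^1*7^1 * 11^1 * 41^1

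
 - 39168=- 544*72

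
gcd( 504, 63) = 63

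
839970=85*9882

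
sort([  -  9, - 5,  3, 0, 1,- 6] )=[-9 ,  -  6,  -  5, 0, 1,3]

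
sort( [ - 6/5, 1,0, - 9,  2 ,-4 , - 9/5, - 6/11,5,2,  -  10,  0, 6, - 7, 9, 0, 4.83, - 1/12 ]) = [ - 10, - 9, - 7,-4, - 9/5, - 6/5, - 6/11, - 1/12, 0, 0, 0,1,  2,2,  4.83, 5,6,9 ]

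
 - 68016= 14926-82942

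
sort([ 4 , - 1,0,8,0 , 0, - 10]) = [ - 10, -1,0,0 , 0,4,8]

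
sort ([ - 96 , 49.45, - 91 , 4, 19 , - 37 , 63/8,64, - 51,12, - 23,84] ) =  [ - 96 , - 91 , - 51, - 37, - 23,4, 63/8 , 12,  19,49.45,  64 , 84 ] 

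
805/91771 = 805/91771  =  0.01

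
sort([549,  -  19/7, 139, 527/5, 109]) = [ - 19/7 , 527/5,  109 , 139, 549] 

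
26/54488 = 13/27244  =  0.00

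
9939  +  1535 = 11474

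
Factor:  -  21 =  - 3^1*7^1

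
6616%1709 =1489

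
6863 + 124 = 6987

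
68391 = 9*7599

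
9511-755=8756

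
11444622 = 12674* 903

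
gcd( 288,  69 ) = 3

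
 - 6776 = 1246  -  8022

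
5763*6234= 35926542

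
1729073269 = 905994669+823078600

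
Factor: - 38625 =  - 3^1*  5^3 *103^1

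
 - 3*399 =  - 1197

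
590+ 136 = 726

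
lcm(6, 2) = 6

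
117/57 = 39/19= 2.05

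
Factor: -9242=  - 2^1*4621^1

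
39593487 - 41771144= -2177657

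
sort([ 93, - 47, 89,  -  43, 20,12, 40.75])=[ - 47,-43, 12, 20,40.75, 89,93]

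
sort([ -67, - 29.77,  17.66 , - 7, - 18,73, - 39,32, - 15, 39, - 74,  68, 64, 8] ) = [  -  74, - 67,-39, - 29.77, - 18, - 15, - 7,8, 17.66,32, 39,64,68, 73]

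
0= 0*4739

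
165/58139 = 165/58139 = 0.00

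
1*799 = 799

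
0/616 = 0 = 0.00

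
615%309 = 306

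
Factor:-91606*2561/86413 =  - 2^1*13^1*163^1*197^1*281^1 *86413^( - 1)= - 234602966/86413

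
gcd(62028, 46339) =1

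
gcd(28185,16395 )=15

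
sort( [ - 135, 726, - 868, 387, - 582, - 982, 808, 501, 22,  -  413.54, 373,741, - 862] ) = [ - 982, - 868, - 862, - 582,-413.54, - 135 , 22,373,387, 501, 726, 741,  808]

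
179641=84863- - 94778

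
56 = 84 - 28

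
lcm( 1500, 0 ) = 0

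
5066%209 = 50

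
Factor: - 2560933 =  - 607^1* 4219^1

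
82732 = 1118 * 74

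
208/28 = 52/7 = 7.43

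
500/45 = 100/9 = 11.11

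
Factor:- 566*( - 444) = 2^3 * 3^1 * 37^1 * 283^1 = 251304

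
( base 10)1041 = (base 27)1bf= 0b10000010001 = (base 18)33f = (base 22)237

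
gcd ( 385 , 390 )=5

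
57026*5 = 285130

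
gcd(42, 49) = 7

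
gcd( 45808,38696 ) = 56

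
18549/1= 18549= 18549.00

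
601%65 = 16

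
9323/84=9323/84  =  110.99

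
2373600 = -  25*( - 94944)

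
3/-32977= - 1 +32974/32977= - 0.00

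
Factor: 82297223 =79^1*1041737^1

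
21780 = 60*363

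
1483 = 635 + 848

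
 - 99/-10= 99/10 =9.90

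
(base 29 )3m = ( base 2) 1101101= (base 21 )54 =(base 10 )109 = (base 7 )214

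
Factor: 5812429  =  7^2*118621^1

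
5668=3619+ 2049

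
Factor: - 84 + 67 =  - 17^1 = - 17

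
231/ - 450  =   - 77/150 = - 0.51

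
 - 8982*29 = - 260478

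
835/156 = 5 + 55/156  =  5.35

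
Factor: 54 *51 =2^1*3^4*17^1 = 2754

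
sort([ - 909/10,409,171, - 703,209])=[ - 703,-909/10 , 171,209, 409]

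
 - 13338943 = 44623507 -57962450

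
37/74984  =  37/74984 = 0.00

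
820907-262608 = 558299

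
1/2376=1/2376=0.00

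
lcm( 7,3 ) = 21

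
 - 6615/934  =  -8 + 857/934 = - 7.08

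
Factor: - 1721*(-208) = 357968 =2^4*13^1*1721^1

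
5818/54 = 107  +  20/27=107.74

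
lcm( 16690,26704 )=133520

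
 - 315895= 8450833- 8766728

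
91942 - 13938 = 78004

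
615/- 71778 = -205/23926=- 0.01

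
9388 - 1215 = 8173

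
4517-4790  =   - 273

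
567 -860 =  - 293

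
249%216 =33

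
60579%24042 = 12495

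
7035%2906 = 1223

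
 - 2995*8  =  -23960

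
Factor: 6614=2^1*3307^1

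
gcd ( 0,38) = 38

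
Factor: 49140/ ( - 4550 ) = - 54/5 = - 2^1 * 3^3 *5^(-1)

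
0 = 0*786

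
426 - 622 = - 196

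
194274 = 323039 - 128765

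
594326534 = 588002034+6324500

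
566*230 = 130180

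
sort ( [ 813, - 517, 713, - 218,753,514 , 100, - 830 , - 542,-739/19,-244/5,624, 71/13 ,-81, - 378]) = [ - 830, - 542, -517,-378, - 218,-81,-244/5, - 739/19,  71/13 , 100,514 , 624,713 , 753,813]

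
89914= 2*44957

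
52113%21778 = 8557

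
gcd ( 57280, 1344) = 64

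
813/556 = 813/556 = 1.46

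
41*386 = 15826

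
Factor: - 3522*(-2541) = 2^1 * 3^2 *7^1*11^2*587^1 = 8949402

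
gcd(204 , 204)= 204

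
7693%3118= 1457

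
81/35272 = 81/35272 = 0.00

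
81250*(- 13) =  - 1056250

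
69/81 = 23/27 = 0.85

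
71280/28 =2545+ 5/7=2545.71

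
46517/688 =46517/688 = 67.61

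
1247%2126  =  1247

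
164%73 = 18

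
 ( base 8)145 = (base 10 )101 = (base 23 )49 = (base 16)65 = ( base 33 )32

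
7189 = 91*79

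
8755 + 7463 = 16218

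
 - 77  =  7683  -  7760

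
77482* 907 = 70276174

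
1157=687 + 470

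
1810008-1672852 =137156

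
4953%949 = 208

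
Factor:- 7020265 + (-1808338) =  - 7^1* 233^1*5413^1=   - 8828603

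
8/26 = 4/13 = 0.31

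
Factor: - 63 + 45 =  - 18 = - 2^1*3^2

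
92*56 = 5152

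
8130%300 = 30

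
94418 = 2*47209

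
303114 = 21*14434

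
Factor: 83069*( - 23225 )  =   - 1929277525= -5^2*7^1*929^1*11867^1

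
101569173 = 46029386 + 55539787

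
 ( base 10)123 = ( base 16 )7B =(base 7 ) 234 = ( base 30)43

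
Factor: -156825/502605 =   -  3^( - 2)*5^1*41^1*73^(-1)=- 205/657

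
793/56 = 793/56= 14.16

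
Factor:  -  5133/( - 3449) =3^1*29^1*59^1*3449^ ( - 1)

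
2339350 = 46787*50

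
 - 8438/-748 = 4219/374 = 11.28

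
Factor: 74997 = 3^2*13^1*641^1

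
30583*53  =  1620899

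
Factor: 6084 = 2^2*3^2*13^2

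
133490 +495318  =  628808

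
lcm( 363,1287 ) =14157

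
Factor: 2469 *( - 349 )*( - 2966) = 2^1 * 3^1 *349^1 * 823^1 * 1483^1 = 2555745846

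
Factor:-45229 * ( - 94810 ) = 4288161490 = 2^1 * 5^1*19^1*31^1 * 499^1*1459^1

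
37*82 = 3034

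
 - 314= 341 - 655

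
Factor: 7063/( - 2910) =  - 2^( - 1) * 3^( - 1)*5^(-1)*7^1*97^ ( - 1)*1009^1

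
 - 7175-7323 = -14498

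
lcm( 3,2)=6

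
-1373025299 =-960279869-412745430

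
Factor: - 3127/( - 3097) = 19^( - 1 )*53^1*59^1*163^( - 1)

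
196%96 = 4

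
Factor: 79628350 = 2^1*5^2 * 131^1 * 12157^1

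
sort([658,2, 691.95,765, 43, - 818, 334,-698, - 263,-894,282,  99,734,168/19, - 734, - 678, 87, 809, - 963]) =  [-963,-894 ,  -  818,  -  734, - 698, - 678, - 263,2, 168/19,  43 , 87,99,282,334,658,  691.95,734,765,809 ] 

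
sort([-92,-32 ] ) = [ - 92, - 32]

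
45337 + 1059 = 46396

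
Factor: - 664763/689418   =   - 2^(-1) * 3^ ( - 3 )*11^1*17^( - 1)* 223^1*271^1*751^( - 1 )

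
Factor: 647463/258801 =19^1 * 37^1*281^(  -  1) = 703/281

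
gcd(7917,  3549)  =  273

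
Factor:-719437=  - 673^1* 1069^1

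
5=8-3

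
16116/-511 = -16116/511=- 31.54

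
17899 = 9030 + 8869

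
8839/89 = 99  +  28/89  =  99.31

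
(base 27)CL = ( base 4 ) 11121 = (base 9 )423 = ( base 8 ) 531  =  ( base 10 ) 345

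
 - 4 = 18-22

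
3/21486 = 1/7162 = 0.00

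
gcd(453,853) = 1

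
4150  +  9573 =13723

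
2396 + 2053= 4449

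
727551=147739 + 579812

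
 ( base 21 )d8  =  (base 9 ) 342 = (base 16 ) 119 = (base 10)281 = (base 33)8h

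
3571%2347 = 1224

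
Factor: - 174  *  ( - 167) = 29058  =  2^1*3^1*29^1*167^1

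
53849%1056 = 1049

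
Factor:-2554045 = -5^1*13^1*39293^1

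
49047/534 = 16349/178 =91.85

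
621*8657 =5375997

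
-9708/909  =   - 11+97/303 = - 10.68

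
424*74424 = 31555776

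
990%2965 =990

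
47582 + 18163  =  65745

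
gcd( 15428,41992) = 116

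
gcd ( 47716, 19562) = 2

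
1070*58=62060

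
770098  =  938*821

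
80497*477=38397069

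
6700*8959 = 60025300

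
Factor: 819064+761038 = 1580102 = 2^1*790051^1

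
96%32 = 0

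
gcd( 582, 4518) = 6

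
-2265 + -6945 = - 9210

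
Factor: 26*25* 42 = 2^2*3^1*5^2 * 7^1*13^1 = 27300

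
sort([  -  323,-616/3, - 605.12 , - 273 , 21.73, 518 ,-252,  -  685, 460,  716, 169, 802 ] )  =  [ - 685, - 605.12, - 323, -273,-252 , - 616/3,21.73,169,  460,  518, 716,802 ]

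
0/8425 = 0 = 0.00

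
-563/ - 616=563/616=0.91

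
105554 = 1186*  89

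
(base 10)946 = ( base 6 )4214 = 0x3b2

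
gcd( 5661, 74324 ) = 17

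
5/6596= 5/6596= 0.00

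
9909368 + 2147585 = 12056953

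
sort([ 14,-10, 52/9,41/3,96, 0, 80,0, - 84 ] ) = [ - 84 ,-10, 0,0, 52/9,41/3,14, 80, 96 ] 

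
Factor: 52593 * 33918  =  1783849374 = 2^1 * 3^2 * 47^1*373^1 * 5653^1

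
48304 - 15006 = 33298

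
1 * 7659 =7659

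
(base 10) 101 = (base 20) 51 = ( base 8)145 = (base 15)6b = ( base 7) 203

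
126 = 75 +51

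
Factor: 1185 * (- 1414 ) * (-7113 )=2^1* 3^2*5^1*7^1*79^1*101^1*2371^1 = 11918471670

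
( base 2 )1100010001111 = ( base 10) 6287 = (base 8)14217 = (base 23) bk8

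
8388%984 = 516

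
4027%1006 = 3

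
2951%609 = 515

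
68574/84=11429/14 = 816.36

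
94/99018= 47/49509 = 0.00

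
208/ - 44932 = - 52/11233 = - 0.00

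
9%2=1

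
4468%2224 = 20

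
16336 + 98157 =114493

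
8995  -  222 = 8773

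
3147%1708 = 1439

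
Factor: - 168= - 2^3*3^1* 7^1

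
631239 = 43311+587928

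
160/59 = 160/59 = 2.71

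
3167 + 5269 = 8436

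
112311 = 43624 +68687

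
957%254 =195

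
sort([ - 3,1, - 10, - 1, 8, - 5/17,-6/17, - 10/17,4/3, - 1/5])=[ - 10,-3, - 1, - 10/17, - 6/17,-5/17, - 1/5, 1,4/3,8 ] 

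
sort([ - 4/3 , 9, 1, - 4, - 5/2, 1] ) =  [  -  4,  -  5/2, - 4/3,1,1, 9]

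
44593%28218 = 16375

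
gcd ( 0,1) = 1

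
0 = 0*( - 11698 )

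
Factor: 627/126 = 209/42= 2^( - 1 )*3^( - 1)*7^(-1)*11^1*19^1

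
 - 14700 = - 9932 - 4768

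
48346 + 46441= 94787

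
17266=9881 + 7385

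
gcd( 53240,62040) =440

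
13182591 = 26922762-13740171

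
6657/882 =317/42 = 7.55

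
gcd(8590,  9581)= 1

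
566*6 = 3396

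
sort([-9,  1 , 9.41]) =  [  -  9,  1,9.41]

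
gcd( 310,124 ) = 62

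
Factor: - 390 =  -2^1*3^1*5^1*13^1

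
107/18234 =107/18234= 0.01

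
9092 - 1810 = 7282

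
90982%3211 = 1074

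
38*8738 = 332044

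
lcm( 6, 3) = 6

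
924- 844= 80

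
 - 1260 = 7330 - 8590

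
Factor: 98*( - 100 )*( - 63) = 2^3*3^2*5^2*7^3 = 617400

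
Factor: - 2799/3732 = - 3/4 = - 2^( - 2)*3^1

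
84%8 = 4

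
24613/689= 24613/689=35.72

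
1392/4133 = 1392/4133 = 0.34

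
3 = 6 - 3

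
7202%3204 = 794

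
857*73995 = 63413715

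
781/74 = 10 +41/74 = 10.55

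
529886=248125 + 281761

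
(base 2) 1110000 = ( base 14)80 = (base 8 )160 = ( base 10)112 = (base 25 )4c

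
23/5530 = 23/5530= 0.00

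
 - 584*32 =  - 18688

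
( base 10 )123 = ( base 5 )443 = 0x7B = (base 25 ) 4n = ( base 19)69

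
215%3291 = 215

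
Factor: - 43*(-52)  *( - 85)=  - 2^2 * 5^1*13^1*17^1*43^1 = - 190060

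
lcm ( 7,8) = 56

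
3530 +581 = 4111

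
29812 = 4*7453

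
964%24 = 4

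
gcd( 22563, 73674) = 9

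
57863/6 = 57863/6 = 9643.83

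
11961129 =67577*177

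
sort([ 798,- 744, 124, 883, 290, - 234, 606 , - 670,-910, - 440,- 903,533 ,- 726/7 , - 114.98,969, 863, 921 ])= [-910,-903,-744, - 670,-440, - 234, - 114.98,-726/7,124, 290,533,606, 798,863 , 883, 921, 969]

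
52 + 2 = 54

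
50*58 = 2900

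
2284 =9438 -7154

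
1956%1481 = 475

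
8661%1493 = 1196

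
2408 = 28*86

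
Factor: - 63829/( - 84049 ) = 7^(-1)*29^1*31^1*71^1*12007^( - 1 ) 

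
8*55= 440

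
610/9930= 61/993 =0.06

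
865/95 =173/19 = 9.11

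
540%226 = 88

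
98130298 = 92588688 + 5541610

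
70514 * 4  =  282056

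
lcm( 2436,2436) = 2436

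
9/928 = 9/928 =0.01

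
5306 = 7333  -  2027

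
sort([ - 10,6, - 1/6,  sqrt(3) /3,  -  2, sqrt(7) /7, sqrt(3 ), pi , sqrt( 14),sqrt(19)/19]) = [ - 10, - 2,  -  1/6, sqrt( 19)/19,  sqrt( 7 ) /7,  sqrt(3 )/3, sqrt(3) , pi,  sqrt(14 ),  6]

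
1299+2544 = 3843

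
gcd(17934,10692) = 6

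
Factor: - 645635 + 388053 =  - 257582 = - 2^1*13^1*9907^1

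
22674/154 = 11337/77 = 147.23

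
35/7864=35/7864 = 0.00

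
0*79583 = 0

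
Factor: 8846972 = 2^2*29^1*  53^1*1439^1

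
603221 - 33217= 570004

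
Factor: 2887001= 13^1*137^1*1621^1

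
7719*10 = 77190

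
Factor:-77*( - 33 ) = 3^1*7^1*11^2 =2541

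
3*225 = 675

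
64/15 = 64/15= 4.27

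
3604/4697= 3604/4697 = 0.77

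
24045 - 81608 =  -  57563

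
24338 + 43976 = 68314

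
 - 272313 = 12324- 284637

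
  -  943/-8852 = 943/8852 = 0.11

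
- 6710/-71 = 6710/71=94.51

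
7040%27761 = 7040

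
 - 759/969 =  - 253/323 = - 0.78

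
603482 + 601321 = 1204803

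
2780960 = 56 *49660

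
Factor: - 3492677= - 31^1*61^1*1847^1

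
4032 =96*42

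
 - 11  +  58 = 47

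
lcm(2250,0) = 0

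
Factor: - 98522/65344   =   - 49261/32672 = -  2^(-5 )*1021^( - 1)*49261^1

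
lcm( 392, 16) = 784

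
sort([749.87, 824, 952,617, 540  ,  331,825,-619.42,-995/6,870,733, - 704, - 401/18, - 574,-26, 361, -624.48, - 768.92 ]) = [-768.92, - 704, - 624.48, - 619.42, - 574,-995/6, - 26,-401/18,331,361,540, 617,733, 749.87,824,825, 870,952] 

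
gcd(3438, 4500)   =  18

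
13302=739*18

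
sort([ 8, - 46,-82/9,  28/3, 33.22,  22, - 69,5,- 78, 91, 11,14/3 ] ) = [ - 78, - 69 ,- 46, - 82/9,14/3, 5,8, 28/3,11,22,  33.22 , 91]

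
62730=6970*9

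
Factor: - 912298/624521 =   -  2^1*456149^1*624521^(- 1 )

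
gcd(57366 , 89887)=1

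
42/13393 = 42/13393 = 0.00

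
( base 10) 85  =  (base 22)3j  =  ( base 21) 41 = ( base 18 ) 4d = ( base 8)125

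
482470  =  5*96494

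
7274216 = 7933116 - 658900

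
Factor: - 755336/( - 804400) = 2^ (  -  1)*5^( - 2)*263^1*359^1*2011^( - 1 )=94417/100550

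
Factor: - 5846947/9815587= - 1621^1*  3607^1*9815587^(-1 )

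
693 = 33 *21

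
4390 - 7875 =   -  3485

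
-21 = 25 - 46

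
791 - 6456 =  - 5665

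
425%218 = 207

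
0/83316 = 0  =  0.00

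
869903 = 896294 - 26391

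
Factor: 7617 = 3^1*2539^1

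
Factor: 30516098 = 2^1*59^1 * 258611^1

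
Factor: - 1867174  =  -2^1*307^1*3041^1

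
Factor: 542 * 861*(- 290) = - 135331980  =  - 2^2 * 3^1*5^1  *  7^1*29^1*41^1*271^1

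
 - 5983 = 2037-8020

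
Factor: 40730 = 2^1*5^1 * 4073^1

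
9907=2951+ 6956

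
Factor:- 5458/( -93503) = 2^1 * 2729^1 * 93503^( -1) 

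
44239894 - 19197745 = 25042149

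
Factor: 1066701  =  3^1*43^1*8269^1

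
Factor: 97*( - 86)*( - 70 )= 2^2*5^1*7^1 * 43^1 * 97^1 =583940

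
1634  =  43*38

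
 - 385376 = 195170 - 580546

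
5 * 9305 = 46525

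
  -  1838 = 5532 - 7370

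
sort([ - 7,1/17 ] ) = [ - 7, 1/17 ]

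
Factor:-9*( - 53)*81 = 38637 = 3^6*53^1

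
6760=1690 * 4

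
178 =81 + 97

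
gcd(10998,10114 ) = 26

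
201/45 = 4 +7/15 = 4.47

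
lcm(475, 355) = 33725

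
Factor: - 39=-3^1*13^1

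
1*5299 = 5299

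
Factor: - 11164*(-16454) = 2^3*19^1  *  433^1 *2791^1=183692456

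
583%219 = 145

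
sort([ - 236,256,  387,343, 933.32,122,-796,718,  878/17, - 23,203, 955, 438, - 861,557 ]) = [ - 861, - 796, - 236,-23, 878/17,122, 203,256 , 343, 387,438, 557, 718, 933.32, 955]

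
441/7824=147/2608  =  0.06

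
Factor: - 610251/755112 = -203417/251704 = -  2^ ( - 3) * 73^( - 1)*431^( - 1)*  203417^1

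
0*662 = 0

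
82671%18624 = 8175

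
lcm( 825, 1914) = 47850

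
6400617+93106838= 99507455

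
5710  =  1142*5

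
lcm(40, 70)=280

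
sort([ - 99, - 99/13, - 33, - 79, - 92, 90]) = [ - 99, - 92, - 79, - 33 , - 99/13, 90 ] 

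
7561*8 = 60488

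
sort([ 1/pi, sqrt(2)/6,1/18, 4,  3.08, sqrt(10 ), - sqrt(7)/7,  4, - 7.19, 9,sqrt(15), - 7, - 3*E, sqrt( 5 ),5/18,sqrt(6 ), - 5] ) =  [ - 3* E, - 7.19, - 7, - 5, - sqrt(7)/7 , 1/18, sqrt(2)/6, 5/18, 1/pi,sqrt (5 ),sqrt( 6 ),3.08, sqrt( 10), sqrt(15),4, 4,  9] 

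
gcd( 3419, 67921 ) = 1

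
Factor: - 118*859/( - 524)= 50681/262= 2^( - 1)*59^1 * 131^ (-1)*859^1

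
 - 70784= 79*(-896 ) 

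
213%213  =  0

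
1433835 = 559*2565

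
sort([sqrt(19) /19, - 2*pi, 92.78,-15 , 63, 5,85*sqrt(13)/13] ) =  [ - 15, - 2*pi, sqrt(19 ) /19,5,85 * sqrt( 13)/13,63 , 92.78]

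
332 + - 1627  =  -1295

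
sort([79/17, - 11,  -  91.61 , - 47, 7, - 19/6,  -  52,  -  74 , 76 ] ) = [  -  91.61,  -  74,  -  52, - 47, - 11, - 19/6, 79/17 , 7,76 ] 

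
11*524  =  5764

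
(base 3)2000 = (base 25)24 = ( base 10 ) 54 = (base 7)105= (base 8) 66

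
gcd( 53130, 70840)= 17710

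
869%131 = 83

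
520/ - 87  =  - 6 + 2/87 = - 5.98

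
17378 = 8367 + 9011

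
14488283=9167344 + 5320939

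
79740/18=4430=4430.00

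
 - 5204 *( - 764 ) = 3975856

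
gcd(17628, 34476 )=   156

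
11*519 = 5709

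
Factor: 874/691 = 2^1 * 19^1 *23^1*691^( - 1)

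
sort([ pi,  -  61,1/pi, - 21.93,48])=[ - 61, - 21.93, 1/pi, pi, 48]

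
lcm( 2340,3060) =39780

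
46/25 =1 + 21/25= 1.84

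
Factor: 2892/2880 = 241/240 = 2^ (-4)*3^(-1)*5^( - 1)* 241^1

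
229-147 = 82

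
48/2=24 = 24.00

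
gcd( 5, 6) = 1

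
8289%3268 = 1753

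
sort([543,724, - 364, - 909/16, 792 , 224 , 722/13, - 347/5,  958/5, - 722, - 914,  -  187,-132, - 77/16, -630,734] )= [ - 914, - 722, - 630, - 364, - 187, - 132,- 347/5, - 909/16, - 77/16,722/13, 958/5, 224, 543,724, 734,792 ]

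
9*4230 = 38070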